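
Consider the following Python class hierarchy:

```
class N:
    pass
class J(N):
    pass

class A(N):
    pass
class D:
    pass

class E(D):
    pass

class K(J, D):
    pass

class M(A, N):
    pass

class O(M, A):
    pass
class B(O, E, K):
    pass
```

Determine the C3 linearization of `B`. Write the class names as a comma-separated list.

B, O, M, A, E, K, J, N, D, object

L[B] = B + merge(L[O], L[E], L[K], [O E K])
  take O:  [O M A N object] + [E D object] + [K J N D object] + [O E K]
  take M:  [M A N object] + [E D object] + [K J N D object] + [E K]
  take A:  [A N object] + [E D object] + [K J N D object] + [E K]
  take E:  [N object] + [E D object] + [K J N D object] + [E K]
  take K:  [N object] + [D object] + [K J N D object] + [K]
  take J:  [N object] + [D object] + [J N D object]
  take N:  [N object] + [D object] + [N D object]
  take D:  [object] + [D object] + [D object]
  take object:  [object] + [object] + [object]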